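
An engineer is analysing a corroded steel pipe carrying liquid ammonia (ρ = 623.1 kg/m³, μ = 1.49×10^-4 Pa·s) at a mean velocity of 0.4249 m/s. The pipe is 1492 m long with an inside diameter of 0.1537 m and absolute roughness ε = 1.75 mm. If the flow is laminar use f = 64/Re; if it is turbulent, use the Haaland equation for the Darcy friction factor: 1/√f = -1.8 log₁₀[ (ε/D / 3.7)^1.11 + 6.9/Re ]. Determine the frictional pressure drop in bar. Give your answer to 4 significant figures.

ΔP ≈ 0.2178 bar

Reynolds number Re = ρVD/μ = 623.1 · 0.4249 · 0.1537 / 0.000149 = 2.731e+05.
Re > 4000 → turbulent. Relative roughness ε/D = 0.00175/0.1537 = 0.0114. Haaland: 1/√f = -1.8 log₁₀[(0.0114/3.7)^1.11 + 6.9/2.731e+05] = -1.8 log₁₀[0.00163 + 2.53e-05] = 5.007, so f = 0.03989.
Darcy-Weisbach: ΔP = f(L/D)(ρV²/2) = 0.03989·(1492/0.1537)·(623.1·0.4249²/2) = 0.03989·9707·56.25 = 2.178e+04 Pa.
ΔP = 2.178e+04 Pa = 0.2178 bar.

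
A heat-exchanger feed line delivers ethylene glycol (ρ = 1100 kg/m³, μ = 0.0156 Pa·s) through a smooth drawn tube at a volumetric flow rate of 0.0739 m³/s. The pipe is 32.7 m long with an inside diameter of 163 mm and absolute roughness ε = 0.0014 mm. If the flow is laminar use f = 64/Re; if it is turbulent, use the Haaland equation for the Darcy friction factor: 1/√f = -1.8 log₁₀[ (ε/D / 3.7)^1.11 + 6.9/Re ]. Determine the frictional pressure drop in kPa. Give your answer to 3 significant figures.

ΔP ≈ 30.1 kPa

Cross-sectional area A = πD²/4 = π(0.163)²/4 = 0.02087 m²; mean velocity V = Q/A = 0.0739/0.02087 = 3.541 m/s.
Reynolds number Re = ρVD/μ = 1100 · 3.541 · 0.163 / 0.0156 = 4.07e+04.
Re > 4000 → turbulent. Relative roughness ε/D = 1.4e-06/0.163 = 8.59e-06. Haaland: 1/√f = -1.8 log₁₀[(8.59e-06/3.7)^1.11 + 6.9/4.07e+04] = -1.8 log₁₀[5.57e-07 + 0.00017] = 6.785, so f = 0.02172.
Darcy-Weisbach: ΔP = f(L/D)(ρV²/2) = 0.02172·(32.7/0.163)·(1100·3.541²/2) = 0.02172·200.6·6898 = 3.006e+04 Pa.
ΔP = 3.006e+04 Pa = 30.1 kPa.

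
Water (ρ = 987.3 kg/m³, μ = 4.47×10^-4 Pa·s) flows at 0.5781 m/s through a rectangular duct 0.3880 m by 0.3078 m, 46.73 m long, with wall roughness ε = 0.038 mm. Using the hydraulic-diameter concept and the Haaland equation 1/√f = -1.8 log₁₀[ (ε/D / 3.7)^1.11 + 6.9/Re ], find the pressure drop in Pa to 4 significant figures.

ΔP ≈ 327.9 Pa

Hydraulic diameter D_h = 4A/P = 4·(0.388·0.3078)/(2·(0.388+0.3078)) = 0.4777/1.392 = 0.3433 m.
Re = ρVD_h/μ = 987.3·0.5781·0.3433/0.000447 = 4.383e+05.
ε/D_h = 3.8e-05/0.3433 = 0.000111; Haaland gives 1/√f = -1.8 log₁₀[9.51e-06+1.57e-05] = 8.276, so f = 0.0146.
ΔP = f(L/D_h)(ρV²/2) = 0.0146·46.73/0.3433·165 = 327.9 Pa.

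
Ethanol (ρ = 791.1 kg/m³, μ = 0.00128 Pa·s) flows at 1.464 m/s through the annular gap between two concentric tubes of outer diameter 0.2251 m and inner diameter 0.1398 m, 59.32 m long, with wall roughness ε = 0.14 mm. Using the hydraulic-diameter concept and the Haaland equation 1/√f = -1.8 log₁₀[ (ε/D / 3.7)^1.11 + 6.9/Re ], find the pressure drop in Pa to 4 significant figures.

Hydraulic diameter D_h = 4A/P = D_o - D_i = 0.2251 - 0.1398 = 0.0853 m.
Re = ρVD_h/μ = 791.1·1.464·0.0853/0.00128 = 7.718e+04.
ε/D_h = 0.00014/0.0853 = 0.00164; Haaland gives 1/√f = -1.8 log₁₀[0.00019+8.94e-05] = 6.398, so f = 0.02443.
ΔP = f(L/D_h)(ρV²/2) = 0.02443·59.32/0.0853·847.8 = 1.44e+04 Pa.

ΔP ≈ 14400 Pa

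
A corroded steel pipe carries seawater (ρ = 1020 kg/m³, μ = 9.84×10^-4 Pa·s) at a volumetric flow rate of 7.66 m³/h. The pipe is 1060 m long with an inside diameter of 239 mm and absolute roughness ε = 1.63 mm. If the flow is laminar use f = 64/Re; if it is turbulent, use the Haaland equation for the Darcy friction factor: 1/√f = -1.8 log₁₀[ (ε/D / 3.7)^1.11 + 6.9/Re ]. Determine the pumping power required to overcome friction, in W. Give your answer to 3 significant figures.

Q = 7.66 m³/h = 7.66/3600 = 0.002128 m³/s.
Cross-sectional area A = πD²/4 = π(0.239)²/4 = 0.04486 m²; mean velocity V = Q/A = 0.002128/0.04486 = 0.04743 m/s.
Reynolds number Re = ρVD/μ = 1020 · 0.04743 · 0.239 / 0.000984 = 1.175e+04.
Re > 4000 → turbulent. Relative roughness ε/D = 0.00163/0.239 = 0.00682. Haaland: 1/√f = -1.8 log₁₀[(0.00682/3.7)^1.11 + 6.9/1.175e+04] = -1.8 log₁₀[0.000922 + 0.000587] = 5.078, so f = 0.03878.
Darcy-Weisbach: ΔP = f(L/D)(ρV²/2) = 0.03878·(1060/0.239)·(1020·0.04743²/2) = 0.03878·4435·1.147 = 197.3 Pa.
Pumping power P = QΔP = 0.002128·197.3 = 0.4198 W = 0.420 W.

P ≈ 0.420 W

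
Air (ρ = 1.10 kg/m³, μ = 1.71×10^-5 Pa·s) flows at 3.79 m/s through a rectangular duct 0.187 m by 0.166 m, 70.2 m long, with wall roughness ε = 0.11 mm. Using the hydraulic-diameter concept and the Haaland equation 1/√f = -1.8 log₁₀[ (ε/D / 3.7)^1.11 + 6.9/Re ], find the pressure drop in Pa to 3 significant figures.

ΔP ≈ 73.2 Pa

Hydraulic diameter D_h = 4A/P = 4·(0.187·0.166)/(2·(0.187+0.166)) = 0.1242/0.706 = 0.1759 m.
Re = ρVD_h/μ = 1.1·3.79·0.1759/1.71e-05 = 4.288e+04.
ε/D_h = 0.00011/0.1759 = 0.000625; Haaland gives 1/√f = -1.8 log₁₀[6.5e-05+0.000161] = 6.563, so f = 0.02322.
ΔP = f(L/D_h)(ρV²/2) = 0.02322·70.2/0.1759·7.9 = 73.21 Pa.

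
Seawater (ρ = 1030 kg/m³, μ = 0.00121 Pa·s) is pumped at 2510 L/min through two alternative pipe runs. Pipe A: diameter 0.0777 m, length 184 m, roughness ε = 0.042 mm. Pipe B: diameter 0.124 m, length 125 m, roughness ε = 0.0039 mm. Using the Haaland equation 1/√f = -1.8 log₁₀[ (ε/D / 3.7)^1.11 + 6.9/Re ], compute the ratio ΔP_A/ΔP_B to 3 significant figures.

ΔP_A/ΔP_B ≈ 19.1

Pipe A: V = Q/A = 0.04183/0.004742 = 8.822 m/s; Re = 5.835e+05; ε/D = 0.000541; Haaland → f = 0.01772; ΔP_A = f(L/D)(ρV²/2) = 1.682e+06 Pa.
Pipe B: V = Q/A = 0.04183/0.01208 = 3.464 m/s; Re = 3.656e+05; ε/D = 3.15e-05; Haaland → f = 0.01413; ΔP_B = f(L/D)(ρV²/2) = 8.805e+04 Pa.
ΔP_A/ΔP_B = 1.682e+06/8.805e+04 = 19.1.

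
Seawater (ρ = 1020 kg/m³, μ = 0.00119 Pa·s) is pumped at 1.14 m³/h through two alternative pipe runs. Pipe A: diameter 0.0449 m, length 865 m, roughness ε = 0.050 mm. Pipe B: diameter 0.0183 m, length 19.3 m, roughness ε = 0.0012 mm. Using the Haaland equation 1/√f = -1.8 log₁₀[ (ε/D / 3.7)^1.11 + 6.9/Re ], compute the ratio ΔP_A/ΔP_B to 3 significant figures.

Pipe A: V = Q/A = 0.0003167/0.001583 = 0.2 m/s; Re = 7697; ε/D = 0.00111; Haaland → f = 0.03449; ΔP_A = f(L/D)(ρV²/2) = 1.355e+04 Pa.
Pipe B: V = Q/A = 0.0003167/0.000263 = 1.204 m/s; Re = 1.888e+04; ε/D = 6.56e-05; Haaland → f = 0.02622; ΔP_B = f(L/D)(ρV²/2) = 2.044e+04 Pa.
ΔP_A/ΔP_B = 1.355e+04/2.044e+04 = 0.663.

ΔP_A/ΔP_B ≈ 0.663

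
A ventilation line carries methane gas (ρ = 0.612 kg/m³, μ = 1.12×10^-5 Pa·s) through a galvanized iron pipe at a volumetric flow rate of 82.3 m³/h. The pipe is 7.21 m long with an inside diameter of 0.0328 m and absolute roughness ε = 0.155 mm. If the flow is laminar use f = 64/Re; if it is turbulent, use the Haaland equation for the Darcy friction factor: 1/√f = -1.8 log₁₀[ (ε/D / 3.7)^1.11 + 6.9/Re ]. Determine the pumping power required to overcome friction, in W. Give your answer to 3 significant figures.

P ≈ 35.7 W

Q = 82.3 m³/h = 82.3/3600 = 0.02286 m³/s.
Cross-sectional area A = πD²/4 = π(0.0328)²/4 = 0.000845 m²; mean velocity V = Q/A = 0.02286/0.000845 = 27.06 m/s.
Reynolds number Re = ρVD/μ = 0.612 · 27.06 · 0.0328 / 1.12e-05 = 4.849e+04.
Re > 4000 → turbulent. Relative roughness ε/D = 0.000155/0.0328 = 0.00473. Haaland: 1/√f = -1.8 log₁₀[(0.00473/3.7)^1.11 + 6.9/4.849e+04] = -1.8 log₁₀[0.000614 + 0.000142] = 5.619, so f = 0.03168.
Darcy-Weisbach: ΔP = f(L/D)(ρV²/2) = 0.03168·(7.21/0.0328)·(0.612·27.06²/2) = 0.03168·219.8·224 = 1560 Pa.
Pumping power P = QΔP = 0.02286·1560 = 35.66 W = 35.7 W.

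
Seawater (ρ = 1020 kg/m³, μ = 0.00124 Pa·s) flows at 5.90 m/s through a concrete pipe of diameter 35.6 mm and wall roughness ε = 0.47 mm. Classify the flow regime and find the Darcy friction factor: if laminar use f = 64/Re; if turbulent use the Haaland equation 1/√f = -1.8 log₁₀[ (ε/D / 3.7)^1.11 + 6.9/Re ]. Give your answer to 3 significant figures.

Re = ρVD/μ = 1020·5.9·0.0356/0.00124 = 1.728e+05.
Re > 4000 → turbulent. ε/D = 0.00047/0.0356 = 0.0132; Haaland: 1/√f = -1.8 log₁₀[0.00192 + 3.99e-05] = 4.874, so f = 0.04209.

f ≈ 0.0421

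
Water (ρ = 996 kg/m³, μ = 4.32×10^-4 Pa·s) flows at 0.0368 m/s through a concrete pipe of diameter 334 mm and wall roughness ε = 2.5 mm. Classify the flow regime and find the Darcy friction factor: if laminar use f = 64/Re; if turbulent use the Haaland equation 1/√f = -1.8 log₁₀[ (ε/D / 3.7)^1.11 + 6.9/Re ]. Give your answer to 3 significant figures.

Re = ρVD/μ = 996·0.0368·0.334/0.000432 = 2.834e+04.
Re > 4000 → turbulent. ε/D = 0.0025/0.334 = 0.00749; Haaland: 1/√f = -1.8 log₁₀[0.00102 + 0.000243] = 5.216, so f = 0.03676.

f ≈ 0.0368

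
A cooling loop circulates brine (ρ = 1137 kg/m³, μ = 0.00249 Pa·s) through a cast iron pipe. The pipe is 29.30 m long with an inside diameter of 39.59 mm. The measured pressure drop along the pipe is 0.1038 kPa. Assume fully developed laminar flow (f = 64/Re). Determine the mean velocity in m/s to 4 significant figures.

For laminar flow, f = 64/Re with Re = ρVD/μ, so Darcy-Weisbach reduces to ΔP = 32μLV/D². Solving for V: V = ΔP·D²/(32μL) = 103.8·(0.03959)²/(32·0.00249·29.3) = 0.06969 m/s.
Check: Re = ρVD/μ = 1137·0.06969·0.03959/0.00249 = 1260 < 2300, so the laminar assumption holds.

V ≈ 0.06969 m/s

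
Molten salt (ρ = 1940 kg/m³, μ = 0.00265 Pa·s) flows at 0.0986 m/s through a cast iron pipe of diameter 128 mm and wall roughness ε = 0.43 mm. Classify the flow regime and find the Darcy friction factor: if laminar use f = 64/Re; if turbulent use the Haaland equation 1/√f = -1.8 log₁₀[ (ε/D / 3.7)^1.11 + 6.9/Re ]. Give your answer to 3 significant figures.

f ≈ 0.0359

Re = ρVD/μ = 1940·0.0986·0.128/0.00265 = 9239.
Re > 4000 → turbulent. ε/D = 0.00043/0.128 = 0.00336; Haaland: 1/√f = -1.8 log₁₀[0.00042 + 0.000747] = 5.279, so f = 0.03588.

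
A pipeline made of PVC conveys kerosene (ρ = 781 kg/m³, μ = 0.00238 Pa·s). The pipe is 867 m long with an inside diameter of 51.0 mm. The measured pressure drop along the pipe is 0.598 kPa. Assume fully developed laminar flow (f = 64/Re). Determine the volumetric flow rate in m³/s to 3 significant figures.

For laminar flow, f = 64/Re with Re = ρVD/μ, so Darcy-Weisbach reduces to ΔP = 32μLV/D². Solving for V: V = ΔP·D²/(32μL) = 598·(0.051)²/(32·0.00238·867) = 0.02356 m/s.
Check: Re = ρVD/μ = 781·0.02356·0.051/0.00238 = 394.2 < 2300, so the laminar assumption holds.
Q = V·A = 0.02356·(π/4·0.051²) = 4.812e-05 m³/s = 4.81×10^-5 m³/s.

Q ≈ 4.81×10^-5 m³/s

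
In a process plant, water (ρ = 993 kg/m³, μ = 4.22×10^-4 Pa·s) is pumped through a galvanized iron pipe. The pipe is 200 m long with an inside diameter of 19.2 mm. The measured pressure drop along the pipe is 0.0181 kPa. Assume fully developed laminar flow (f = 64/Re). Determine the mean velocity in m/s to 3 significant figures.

V ≈ 0.00247 m/s

For laminar flow, f = 64/Re with Re = ρVD/μ, so Darcy-Weisbach reduces to ΔP = 32μLV/D². Solving for V: V = ΔP·D²/(32μL) = 18.1·(0.0192)²/(32·0.000422·200) = 0.002471 m/s.
Check: Re = ρVD/μ = 993·0.002471·0.0192/0.000422 = 111.6 < 2300, so the laminar assumption holds.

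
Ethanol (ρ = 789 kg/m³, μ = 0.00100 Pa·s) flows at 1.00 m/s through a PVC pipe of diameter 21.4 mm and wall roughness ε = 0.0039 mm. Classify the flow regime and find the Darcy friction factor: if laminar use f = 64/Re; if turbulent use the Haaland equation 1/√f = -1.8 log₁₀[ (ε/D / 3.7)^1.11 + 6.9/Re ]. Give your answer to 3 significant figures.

Re = ρVD/μ = 789·1·0.0214/0.001 = 1.688e+04.
Re > 4000 → turbulent. ε/D = 3.9e-06/0.0214 = 0.000182; Haaland: 1/√f = -1.8 log₁₀[1.65e-05 + 0.000409] = 6.069, so f = 0.02715.

f ≈ 0.0272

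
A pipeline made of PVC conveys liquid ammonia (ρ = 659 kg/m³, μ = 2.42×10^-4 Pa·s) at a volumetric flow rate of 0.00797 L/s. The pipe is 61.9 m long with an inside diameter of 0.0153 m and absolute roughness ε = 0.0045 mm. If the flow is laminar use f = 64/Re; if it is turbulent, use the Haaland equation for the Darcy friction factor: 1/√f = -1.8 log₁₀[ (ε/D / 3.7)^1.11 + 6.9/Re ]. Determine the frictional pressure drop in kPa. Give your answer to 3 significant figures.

Q = 0.00797 L/s = 0.00797/1000 = 7.97e-06 m³/s.
Cross-sectional area A = πD²/4 = π(0.0153)²/4 = 0.0001839 m²; mean velocity V = Q/A = 7.97e-06/0.0001839 = 0.04335 m/s.
Reynolds number Re = ρVD/μ = 659 · 0.04335 · 0.0153 / 0.000242 = 1806.
Re < 2300 → laminar flow, so f = 64/Re = 64/1806 = 0.03544 (the turbulent correlation is not needed).
Darcy-Weisbach: ΔP = f(L/D)(ρV²/2) = 0.03544·(61.9/0.0153)·(659·0.04335²/2) = 0.03544·4046·0.6192 = 88.77 Pa.
ΔP = 88.77 Pa = 0.0888 kPa.

ΔP ≈ 0.0888 kPa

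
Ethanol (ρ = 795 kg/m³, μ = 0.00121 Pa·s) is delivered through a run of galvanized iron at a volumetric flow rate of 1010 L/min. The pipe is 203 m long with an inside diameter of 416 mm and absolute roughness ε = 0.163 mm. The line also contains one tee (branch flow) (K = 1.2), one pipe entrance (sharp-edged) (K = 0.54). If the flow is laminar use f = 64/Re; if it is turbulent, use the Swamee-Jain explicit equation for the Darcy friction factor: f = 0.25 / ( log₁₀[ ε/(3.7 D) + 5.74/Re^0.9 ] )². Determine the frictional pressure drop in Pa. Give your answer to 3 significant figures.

ΔP ≈ 81.8 Pa

Q = 1010 L/min = 1010/60000 = 0.01683 m³/s.
Cross-sectional area A = πD²/4 = π(0.416)²/4 = 0.1359 m²; mean velocity V = Q/A = 0.01683/0.1359 = 0.1238 m/s.
Reynolds number Re = ρVD/μ = 795 · 0.1238 · 0.416 / 0.00121 = 3.385e+04.
Re > 4000 → turbulent. Relative roughness ε/D = 0.000163/0.416 = 0.000392. Swamee-Jain: f = 0.25/(log₁₀[0.000392/3.7 + 5.74/3.385e+04^0.9])² = 0.25/(log₁₀[0.000106 + 0.000481])² = 0.25/(-3.231)² = 0.02394.
Total minor-loss coefficient ΣK = 1·1.2 + 1·0.54 = 1.74.
ΔP = [f·L/D + ΣK]·(ρV²/2) = [0.02394·203/0.416 + 1.74]·(795·0.1238²/2) = [11.68 + 1.74]·6.097 = 81.85 Pa.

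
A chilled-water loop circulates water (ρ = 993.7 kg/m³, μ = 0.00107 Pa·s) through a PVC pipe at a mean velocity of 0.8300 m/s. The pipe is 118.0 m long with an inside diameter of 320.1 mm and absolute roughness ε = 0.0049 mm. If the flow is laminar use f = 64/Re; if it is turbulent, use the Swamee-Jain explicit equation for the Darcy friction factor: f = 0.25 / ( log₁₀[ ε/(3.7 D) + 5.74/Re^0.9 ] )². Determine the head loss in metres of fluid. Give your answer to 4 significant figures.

h_f ≈ 0.1951 m

Reynolds number Re = ρVD/μ = 993.7 · 0.83 · 0.3201 / 0.00107 = 2.467e+05.
Re > 4000 → turbulent. Relative roughness ε/D = 4.9e-06/0.3201 = 1.53e-05. Swamee-Jain: f = 0.25/(log₁₀[1.53e-05/3.7 + 5.74/2.467e+05^0.9])² = 0.25/(log₁₀[4.14e-06 + 8.05e-05])² = 0.25/(-4.072)² = 0.01507.
Darcy-Weisbach: ΔP = f(L/D)(ρV²/2) = 0.01507·(118/0.3201)·(993.7·0.83²/2) = 0.01507·368.6·342.3 = 1902 Pa.
Head loss h_f = ΔP/(ρg) = 1902/(993.7·9.81) = 0.1951 m.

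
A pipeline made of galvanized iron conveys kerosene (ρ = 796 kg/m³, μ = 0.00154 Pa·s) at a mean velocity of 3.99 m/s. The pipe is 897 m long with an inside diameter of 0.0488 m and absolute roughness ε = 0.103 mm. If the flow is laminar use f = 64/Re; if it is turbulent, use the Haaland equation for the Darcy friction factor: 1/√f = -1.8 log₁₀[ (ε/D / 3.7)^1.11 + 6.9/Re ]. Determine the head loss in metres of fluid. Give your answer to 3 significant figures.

Reynolds number Re = ρVD/μ = 796 · 3.99 · 0.0488 / 0.00154 = 1.006e+05.
Re > 4000 → turbulent. Relative roughness ε/D = 0.000103/0.0488 = 0.00211. Haaland: 1/√f = -1.8 log₁₀[(0.00211/3.7)^1.11 + 6.9/1.006e+05] = -1.8 log₁₀[0.000251 + 6.86e-05] = 6.292, so f = 0.02526.
Darcy-Weisbach: ΔP = f(L/D)(ρV²/2) = 0.02526·(897/0.0488)·(796·3.99²/2) = 0.02526·1.838e+04·6336 = 2.942e+06 Pa.
Head loss h_f = ΔP/(ρg) = 2.942e+06/(796·9.81) = 377 m.

h_f ≈ 377 m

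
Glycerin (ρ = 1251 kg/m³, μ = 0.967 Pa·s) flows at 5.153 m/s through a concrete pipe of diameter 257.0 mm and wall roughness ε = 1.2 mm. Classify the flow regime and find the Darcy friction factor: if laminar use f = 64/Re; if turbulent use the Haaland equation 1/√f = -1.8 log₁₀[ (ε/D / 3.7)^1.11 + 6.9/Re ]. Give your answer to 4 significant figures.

Re = ρVD/μ = 1251·5.153·0.257/0.967 = 1713.
Re < 2300 → laminar, so f = 64/Re = 0.03736 (roughness is irrelevant in laminar flow).

f ≈ 0.03736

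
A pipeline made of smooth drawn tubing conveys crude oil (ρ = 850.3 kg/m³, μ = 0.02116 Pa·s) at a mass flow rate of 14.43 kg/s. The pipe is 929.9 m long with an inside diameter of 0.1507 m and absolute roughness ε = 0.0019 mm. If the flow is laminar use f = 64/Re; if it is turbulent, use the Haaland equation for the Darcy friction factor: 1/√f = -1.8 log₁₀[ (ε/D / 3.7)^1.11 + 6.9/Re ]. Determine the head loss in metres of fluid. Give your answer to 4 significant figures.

A = πD²/4 = π(0.1507)²/4 = 0.01784 m²; mean velocity V = ṁ/(ρA) = 14.43/(850.3 · 0.01784) = 0.9514 m/s.
Reynolds number Re = ρVD/μ = 850.3 · 0.9514 · 0.1507 / 0.0212 = 5762.
Re > 4000 → turbulent. Relative roughness ε/D = 1.9e-06/0.1507 = 1.26e-05. Haaland: 1/√f = -1.8 log₁₀[(1.26e-05/3.7)^1.11 + 6.9/5762] = -1.8 log₁₀[8.53e-07 + 0.0012] = 5.259, so f = 0.03616.
Darcy-Weisbach: ΔP = f(L/D)(ρV²/2) = 0.03616·(929.9/0.1507)·(850.3·0.9514²/2) = 0.03616·6171·384.9 = 8.588e+04 Pa.
Head loss h_f = ΔP/(ρg) = 8.588e+04/(850.3·9.81) = 10.30 m.

h_f ≈ 10.30 m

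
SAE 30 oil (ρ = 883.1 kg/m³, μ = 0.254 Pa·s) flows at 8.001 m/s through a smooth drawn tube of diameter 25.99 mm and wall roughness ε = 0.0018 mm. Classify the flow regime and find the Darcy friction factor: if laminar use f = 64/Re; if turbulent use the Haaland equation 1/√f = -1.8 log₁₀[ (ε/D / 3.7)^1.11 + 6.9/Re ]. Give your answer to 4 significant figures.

Re = ρVD/μ = 883.1·8.001·0.02599/0.254 = 723.
Re < 2300 → laminar, so f = 64/Re = 0.08852 (roughness is irrelevant in laminar flow).

f ≈ 0.08852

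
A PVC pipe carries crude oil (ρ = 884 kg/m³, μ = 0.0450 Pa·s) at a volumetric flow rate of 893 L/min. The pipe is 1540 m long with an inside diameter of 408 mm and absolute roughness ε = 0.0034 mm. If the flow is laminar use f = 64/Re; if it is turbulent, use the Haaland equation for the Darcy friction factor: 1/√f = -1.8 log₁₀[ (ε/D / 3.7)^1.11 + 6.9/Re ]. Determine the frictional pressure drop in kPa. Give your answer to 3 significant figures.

ΔP ≈ 1.52 kPa

Q = 893 L/min = 893/60000 = 0.01488 m³/s.
Cross-sectional area A = πD²/4 = π(0.408)²/4 = 0.1307 m²; mean velocity V = Q/A = 0.01488/0.1307 = 0.1138 m/s.
Reynolds number Re = ρVD/μ = 884 · 0.1138 · 0.408 / 0.045 = 912.4.
Re < 2300 → laminar flow, so f = 64/Re = 64/912.4 = 0.07014 (the turbulent correlation is not needed).
Darcy-Weisbach: ΔP = f(L/D)(ρV²/2) = 0.07014·(1540/0.408)·(884·0.1138²/2) = 0.07014·3775·5.728 = 1517 Pa.
ΔP = 1517 Pa = 1.52 kPa.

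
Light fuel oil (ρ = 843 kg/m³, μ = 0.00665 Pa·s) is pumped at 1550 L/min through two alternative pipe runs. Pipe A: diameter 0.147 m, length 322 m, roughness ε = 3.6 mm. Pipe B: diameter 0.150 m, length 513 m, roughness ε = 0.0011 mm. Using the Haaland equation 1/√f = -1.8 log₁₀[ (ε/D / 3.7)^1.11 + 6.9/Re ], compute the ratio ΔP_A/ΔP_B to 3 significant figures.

Pipe A: V = Q/A = 0.02583/0.01697 = 1.522 m/s; Re = 2.836e+04; ε/D = 0.0245; Haaland → f = 0.05394; ΔP_A = f(L/D)(ρV²/2) = 1.154e+05 Pa.
Pipe B: V = Q/A = 0.02583/0.01767 = 1.462 m/s; Re = 2.78e+04; ε/D = 7.33e-06; Haaland → f = 0.02376; ΔP_B = f(L/D)(ρV²/2) = 7.319e+04 Pa.
ΔP_A/ΔP_B = 1.154e+05/7.319e+04 = 1.58.

ΔP_A/ΔP_B ≈ 1.58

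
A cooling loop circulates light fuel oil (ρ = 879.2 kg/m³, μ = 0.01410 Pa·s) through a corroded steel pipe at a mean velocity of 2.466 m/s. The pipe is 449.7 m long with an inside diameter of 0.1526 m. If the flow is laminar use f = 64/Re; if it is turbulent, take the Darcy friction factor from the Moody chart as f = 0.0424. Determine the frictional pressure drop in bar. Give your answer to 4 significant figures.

ΔP ≈ 3.340 bar

Reynolds number Re = ρVD/μ = 879.2 · 2.466 · 0.1526 / 0.0141 = 2.346e+04.
Re > 4000 → turbulent; use the Moody-chart value f = 0.0424.
Darcy-Weisbach: ΔP = f(L/D)(ρV²/2) = 0.0424·(449.7/0.1526)·(879.2·2.466²/2) = 0.0424·2947·2673 = 3.34e+05 Pa.
ΔP = 3.34e+05 Pa = 3.340 bar.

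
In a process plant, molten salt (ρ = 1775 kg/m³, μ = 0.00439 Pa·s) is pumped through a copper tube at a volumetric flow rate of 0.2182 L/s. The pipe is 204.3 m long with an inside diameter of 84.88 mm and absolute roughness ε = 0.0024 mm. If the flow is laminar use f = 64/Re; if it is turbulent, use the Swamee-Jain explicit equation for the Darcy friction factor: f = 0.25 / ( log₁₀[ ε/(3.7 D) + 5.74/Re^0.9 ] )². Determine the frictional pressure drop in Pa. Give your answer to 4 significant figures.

Q = 0.2182 L/s = 0.2182/1000 = 0.0002182 m³/s.
Cross-sectional area A = πD²/4 = π(0.08488)²/4 = 0.005658 m²; mean velocity V = Q/A = 0.0002182/0.005658 = 0.03856 m/s.
Reynolds number Re = ρVD/μ = 1775 · 0.03856 · 0.08488 / 0.00439 = 1323.
Re < 2300 → laminar flow, so f = 64/Re = 64/1323 = 0.04836 (the turbulent correlation is not needed).
Darcy-Weisbach: ΔP = f(L/D)(ρV²/2) = 0.04836·(204.3/0.08488)·(1775·0.03856²/2) = 0.04836·2407·1.32 = 153.6 Pa.

ΔP ≈ 153.6 Pa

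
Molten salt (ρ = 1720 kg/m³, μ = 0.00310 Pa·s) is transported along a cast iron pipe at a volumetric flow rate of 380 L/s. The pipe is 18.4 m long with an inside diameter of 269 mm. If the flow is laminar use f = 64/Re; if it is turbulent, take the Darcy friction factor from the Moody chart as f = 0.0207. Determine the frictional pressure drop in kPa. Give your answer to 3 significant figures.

ΔP ≈ 54.4 kPa

Q = 380 L/s = 380/1000 = 0.38 m³/s.
Cross-sectional area A = πD²/4 = π(0.269)²/4 = 0.05683 m²; mean velocity V = Q/A = 0.38/0.05683 = 6.686 m/s.
Reynolds number Re = ρVD/μ = 1720 · 6.686 · 0.269 / 0.0031 = 9.979e+05.
Re > 4000 → turbulent; use the Moody-chart value f = 0.0207.
Darcy-Weisbach: ΔP = f(L/D)(ρV²/2) = 0.0207·(18.4/0.269)·(1720·6.686²/2) = 0.0207·68.4·3.845e+04 = 5.444e+04 Pa.
ΔP = 5.444e+04 Pa = 54.4 kPa.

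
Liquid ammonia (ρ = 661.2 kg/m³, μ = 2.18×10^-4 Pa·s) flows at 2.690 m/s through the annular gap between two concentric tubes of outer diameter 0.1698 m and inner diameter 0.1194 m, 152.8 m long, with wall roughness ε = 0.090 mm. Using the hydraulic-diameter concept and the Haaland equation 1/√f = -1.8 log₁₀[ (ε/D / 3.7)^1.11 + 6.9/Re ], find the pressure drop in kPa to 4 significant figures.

ΔP ≈ 168.2 kPa

Hydraulic diameter D_h = 4A/P = D_o - D_i = 0.1698 - 0.1194 = 0.0504 m.
Re = ρVD_h/μ = 661.2·2.69·0.0504/0.000218 = 4.112e+05.
ε/D_h = 9e-05/0.0504 = 0.00179; Haaland gives 1/√f = -1.8 log₁₀[0.000208+1.68e-05] = 6.566, so f = 0.0232.
ΔP = f(L/D_h)(ρV²/2) = 0.0232·152.8/0.0504·2392 = 1.682e+05 Pa.
ΔP = 168.2 kPa.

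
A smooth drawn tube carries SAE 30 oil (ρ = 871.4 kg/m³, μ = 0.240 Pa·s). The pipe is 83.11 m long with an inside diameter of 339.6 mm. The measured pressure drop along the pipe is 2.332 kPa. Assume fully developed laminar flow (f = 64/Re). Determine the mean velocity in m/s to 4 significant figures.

V ≈ 0.4214 m/s

For laminar flow, f = 64/Re with Re = ρVD/μ, so Darcy-Weisbach reduces to ΔP = 32μLV/D². Solving for V: V = ΔP·D²/(32μL) = 2332·(0.3396)²/(32·0.24·83.11) = 0.4214 m/s.
Check: Re = ρVD/μ = 871.4·0.4214·0.3396/0.24 = 519.5 < 2300, so the laminar assumption holds.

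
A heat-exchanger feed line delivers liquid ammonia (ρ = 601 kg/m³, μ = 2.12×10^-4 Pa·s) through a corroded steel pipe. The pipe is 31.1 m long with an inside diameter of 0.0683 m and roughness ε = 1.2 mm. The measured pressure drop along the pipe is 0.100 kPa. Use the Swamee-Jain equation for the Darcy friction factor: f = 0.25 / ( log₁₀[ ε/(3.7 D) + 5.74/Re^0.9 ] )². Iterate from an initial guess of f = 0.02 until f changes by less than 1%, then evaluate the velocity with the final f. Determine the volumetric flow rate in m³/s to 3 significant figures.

Rearranging Darcy-Weisbach: V = √(2·ΔP·D/(f·L·ρ)). With ε/D = 0.0012/0.0683 = 0.0176, iterate starting from f = 0.02:
  f = 0.02 → V = √(2·100·0.0683/(0.02·31.1·601)) = 0.1912 m/s; Re = ρVD/μ = 3.701e+04; f → 0.0479
  f = 0.0479 → V = 0.1235 m/s; Re = 2.392e+04; f → 0.04864
  f = 0.04864 → V = 0.1226 m/s; Re = 2.373e+04; f → 0.04866
Converged (Δf/f < 1%). With the final f = 0.04866: V = √(2·100·0.0683/(0.04866·31.1·601)) = 0.1226 m/s.
Q = V·A = 0.1226·(π/4·0.0683²) = 0.000449 m³/s = 4.49×10^-4 m³/s.

Q ≈ 4.49×10^-4 m³/s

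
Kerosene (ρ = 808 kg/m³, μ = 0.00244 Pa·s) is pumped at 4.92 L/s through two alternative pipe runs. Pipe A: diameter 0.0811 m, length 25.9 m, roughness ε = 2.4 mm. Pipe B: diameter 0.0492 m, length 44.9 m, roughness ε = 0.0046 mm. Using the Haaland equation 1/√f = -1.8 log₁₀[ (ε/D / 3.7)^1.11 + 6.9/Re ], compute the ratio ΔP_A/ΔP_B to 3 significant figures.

Pipe A: V = Q/A = 0.00492/0.005166 = 0.9524 m/s; Re = 2.558e+04; ε/D = 0.0296; Haaland → f = 0.05817; ΔP_A = f(L/D)(ρV²/2) = 6808 Pa.
Pipe B: V = Q/A = 0.00492/0.001901 = 2.588 m/s; Re = 4.216e+04; ε/D = 9.35e-05; Haaland → f = 0.02177; ΔP_B = f(L/D)(ρV²/2) = 5.374e+04 Pa.
ΔP_A/ΔP_B = 6808/5.374e+04 = 0.127.

ΔP_A/ΔP_B ≈ 0.127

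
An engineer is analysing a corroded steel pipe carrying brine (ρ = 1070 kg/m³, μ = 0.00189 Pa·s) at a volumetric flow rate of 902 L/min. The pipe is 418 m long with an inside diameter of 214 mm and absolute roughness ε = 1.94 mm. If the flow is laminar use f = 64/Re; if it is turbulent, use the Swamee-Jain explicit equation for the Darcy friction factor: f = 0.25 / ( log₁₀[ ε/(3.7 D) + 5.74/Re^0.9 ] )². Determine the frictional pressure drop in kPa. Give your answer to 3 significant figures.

Q = 902 L/min = 902/60000 = 0.01503 m³/s.
Cross-sectional area A = πD²/4 = π(0.214)²/4 = 0.03597 m²; mean velocity V = Q/A = 0.01503/0.03597 = 0.418 m/s.
Reynolds number Re = ρVD/μ = 1070 · 0.418 · 0.214 / 0.00189 = 5.064e+04.
Re > 4000 → turbulent. Relative roughness ε/D = 0.00194/0.214 = 0.00907. Swamee-Jain: f = 0.25/(log₁₀[0.00907/3.7 + 5.74/5.064e+04^0.9])² = 0.25/(log₁₀[0.00245 + 0.000335])² = 0.25/(-2.555)² = 0.03829.
Darcy-Weisbach: ΔP = f(L/D)(ρV²/2) = 0.03829·(418/0.214)·(1070·0.418²/2) = 0.03829·1953·93.46 = 6990 Pa.
ΔP = 6990 Pa = 6.99 kPa.

ΔP ≈ 6.99 kPa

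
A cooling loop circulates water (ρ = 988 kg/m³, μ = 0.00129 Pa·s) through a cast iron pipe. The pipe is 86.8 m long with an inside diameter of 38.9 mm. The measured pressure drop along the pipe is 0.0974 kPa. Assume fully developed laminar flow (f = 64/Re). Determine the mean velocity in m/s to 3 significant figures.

V ≈ 0.0411 m/s

For laminar flow, f = 64/Re with Re = ρVD/μ, so Darcy-Weisbach reduces to ΔP = 32μLV/D². Solving for V: V = ΔP·D²/(32μL) = 97.4·(0.0389)²/(32·0.00129·86.8) = 0.04113 m/s.
Check: Re = ρVD/μ = 988·0.04113·0.0389/0.00129 = 1226 < 2300, so the laminar assumption holds.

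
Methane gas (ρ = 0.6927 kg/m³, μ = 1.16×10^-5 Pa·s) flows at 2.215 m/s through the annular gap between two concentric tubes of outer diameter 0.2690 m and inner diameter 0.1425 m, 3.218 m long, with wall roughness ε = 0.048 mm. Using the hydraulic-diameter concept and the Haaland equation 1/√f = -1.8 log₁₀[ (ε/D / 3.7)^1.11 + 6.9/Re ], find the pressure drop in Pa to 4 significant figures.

Hydraulic diameter D_h = 4A/P = D_o - D_i = 0.269 - 0.1425 = 0.1265 m.
Re = ρVD_h/μ = 0.6927·2.215·0.1265/1.16e-05 = 1.673e+04.
ε/D_h = 4.8e-05/0.1265 = 0.000379; Haaland gives 1/√f = -1.8 log₁₀[3.73e-05+0.000412] = 6.025, so f = 0.02755.
ΔP = f(L/D_h)(ρV²/2) = 0.02755·3.218/0.1265·1.699 = 1.191 Pa.

ΔP ≈ 1.191 Pa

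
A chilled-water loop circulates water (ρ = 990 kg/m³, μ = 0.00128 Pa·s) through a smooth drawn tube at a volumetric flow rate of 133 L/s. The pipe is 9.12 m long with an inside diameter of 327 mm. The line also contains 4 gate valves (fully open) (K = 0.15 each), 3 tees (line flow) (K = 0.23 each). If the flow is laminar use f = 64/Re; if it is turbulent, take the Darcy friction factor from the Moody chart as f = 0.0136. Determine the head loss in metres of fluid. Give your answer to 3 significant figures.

Q = 133 L/s = 133/1000 = 0.133 m³/s.
Cross-sectional area A = πD²/4 = π(0.327)²/4 = 0.08398 m²; mean velocity V = Q/A = 0.133/0.08398 = 1.584 m/s.
Reynolds number Re = ρVD/μ = 990 · 1.584 · 0.327 / 0.00128 = 4.005e+05.
Re > 4000 → turbulent; use the Moody-chart value f = 0.0136.
Total minor-loss coefficient ΣK = 4·0.15 + 3·0.23 = 1.29.
ΔP = [f·L/D + ΣK]·(ρV²/2) = [0.0136·9.12/0.327 + 1.29]·(990·1.584²/2) = [0.3793 + 1.29]·1241 = 2072 Pa.
Head loss h_f = ΔP/(ρg) = 2072/(990·9.81) = 0.213 m.

h_f ≈ 0.213 m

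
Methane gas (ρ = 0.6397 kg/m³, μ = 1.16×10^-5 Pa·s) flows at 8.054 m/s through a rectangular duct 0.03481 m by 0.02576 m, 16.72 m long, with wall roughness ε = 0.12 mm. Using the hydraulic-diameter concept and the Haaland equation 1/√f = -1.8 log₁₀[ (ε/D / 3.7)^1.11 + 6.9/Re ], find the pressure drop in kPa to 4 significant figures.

Hydraulic diameter D_h = 4A/P = 4·(0.03481·0.02576)/(2·(0.03481+0.02576)) = 0.003587/0.1211 = 0.02961 m.
Re = ρVD_h/μ = 0.6397·8.054·0.02961/1.16e-05 = 1.315e+04.
ε/D_h = 0.00012/0.02961 = 0.00405; Haaland gives 1/√f = -1.8 log₁₀[0.000517+0.000525] = 5.368, so f = 0.03471.
ΔP = f(L/D_h)(ρV²/2) = 0.03471·16.72/0.02961·20.75 = 406.6 Pa.
ΔP = 0.4066 kPa.

ΔP ≈ 0.4066 kPa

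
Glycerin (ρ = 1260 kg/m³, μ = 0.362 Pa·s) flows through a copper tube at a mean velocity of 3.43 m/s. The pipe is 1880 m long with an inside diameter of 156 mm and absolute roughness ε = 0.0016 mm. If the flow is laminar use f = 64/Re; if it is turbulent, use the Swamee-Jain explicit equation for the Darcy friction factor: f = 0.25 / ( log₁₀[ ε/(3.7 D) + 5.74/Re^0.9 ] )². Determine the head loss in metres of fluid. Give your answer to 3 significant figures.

h_f ≈ 248 m

Reynolds number Re = ρVD/μ = 1260 · 3.43 · 0.156 / 0.362 = 1862.
Re < 2300 → laminar flow, so f = 64/Re = 64/1862 = 0.03436 (the turbulent correlation is not needed).
Darcy-Weisbach: ΔP = f(L/D)(ρV²/2) = 0.03436·(1880/0.156)·(1260·3.43²/2) = 0.03436·1.205e+04·7412 = 3.069e+06 Pa.
Head loss h_f = ΔP/(ρg) = 3.069e+06/(1260·9.81) = 248 m.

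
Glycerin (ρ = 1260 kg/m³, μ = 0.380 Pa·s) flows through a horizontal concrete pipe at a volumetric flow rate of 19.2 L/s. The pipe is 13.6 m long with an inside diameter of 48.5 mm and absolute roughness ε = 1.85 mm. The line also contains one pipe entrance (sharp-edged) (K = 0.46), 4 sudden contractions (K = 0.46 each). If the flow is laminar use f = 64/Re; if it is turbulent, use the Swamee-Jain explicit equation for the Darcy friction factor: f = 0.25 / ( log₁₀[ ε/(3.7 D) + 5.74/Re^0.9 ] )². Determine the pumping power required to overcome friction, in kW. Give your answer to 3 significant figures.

P ≈ 17.0 kW

Q = 19.2 L/s = 19.2/1000 = 0.0192 m³/s.
Cross-sectional area A = πD²/4 = π(0.0485)²/4 = 0.001847 m²; mean velocity V = Q/A = 0.0192/0.001847 = 10.39 m/s.
Reynolds number Re = ρVD/μ = 1260 · 10.39 · 0.0485 / 0.38 = 1671.
Re < 2300 → laminar flow, so f = 64/Re = 64/1671 = 0.03829 (the turbulent correlation is not needed).
Total minor-loss coefficient ΣK = 1·0.46 + 4·0.46 = 2.3.
ΔP = [f·L/D + ΣK]·(ρV²/2) = [0.03829·13.6/0.0485 + 2.3]·(1260·10.39²/2) = [10.74 + 2.3]·6.805e+04 = 8.872e+05 Pa.
Pumping power P = QΔP = 0.0192·8.872e+05 = 17030 W = 17.0 kW.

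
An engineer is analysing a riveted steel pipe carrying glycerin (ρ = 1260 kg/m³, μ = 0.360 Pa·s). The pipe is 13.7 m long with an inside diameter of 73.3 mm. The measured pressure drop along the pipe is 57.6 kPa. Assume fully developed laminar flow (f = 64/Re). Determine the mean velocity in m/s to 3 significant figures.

V ≈ 1.96 m/s

For laminar flow, f = 64/Re with Re = ρVD/μ, so Darcy-Weisbach reduces to ΔP = 32μLV/D². Solving for V: V = ΔP·D²/(32μL) = 5.76e+04·(0.0733)²/(32·0.36·13.7) = 1.961 m/s.
Check: Re = ρVD/μ = 1260·1.961·0.0733/0.36 = 503.1 < 2300, so the laminar assumption holds.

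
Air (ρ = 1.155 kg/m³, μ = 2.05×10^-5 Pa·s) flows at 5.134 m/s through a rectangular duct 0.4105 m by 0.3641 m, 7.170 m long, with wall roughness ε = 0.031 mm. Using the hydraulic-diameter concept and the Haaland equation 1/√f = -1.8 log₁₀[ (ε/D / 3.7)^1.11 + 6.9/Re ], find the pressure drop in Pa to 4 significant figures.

ΔP ≈ 5.033 Pa

Hydraulic diameter D_h = 4A/P = 4·(0.4105·0.3641)/(2·(0.4105+0.3641)) = 0.5979/1.549 = 0.3859 m.
Re = ρVD_h/μ = 1.155·5.134·0.3859/2.05e-05 = 1.116e+05.
ε/D_h = 3.1e-05/0.3859 = 8.03e-05; Haaland gives 1/√f = -1.8 log₁₀[6.66e-06+6.18e-05] = 7.496, so f = 0.0178.
ΔP = f(L/D_h)(ρV²/2) = 0.0178·7.17/0.3859·15.22 = 5.033 Pa.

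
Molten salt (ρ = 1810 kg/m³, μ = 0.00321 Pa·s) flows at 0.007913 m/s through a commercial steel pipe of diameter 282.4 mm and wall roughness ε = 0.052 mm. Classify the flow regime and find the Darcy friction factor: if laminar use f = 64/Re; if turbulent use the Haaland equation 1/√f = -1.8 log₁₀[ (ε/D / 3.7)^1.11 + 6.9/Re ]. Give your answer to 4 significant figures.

Re = ρVD/μ = 1810·0.007913·0.2824/0.00321 = 1260.
Re < 2300 → laminar, so f = 64/Re = 0.05079 (roughness is irrelevant in laminar flow).

f ≈ 0.05079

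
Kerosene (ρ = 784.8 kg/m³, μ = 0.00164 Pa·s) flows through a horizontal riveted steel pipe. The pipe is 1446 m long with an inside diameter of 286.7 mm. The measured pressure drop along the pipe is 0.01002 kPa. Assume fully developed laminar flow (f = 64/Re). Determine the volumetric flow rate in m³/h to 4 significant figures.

Q ≈ 2.522 m³/h

For laminar flow, f = 64/Re with Re = ρVD/μ, so Darcy-Weisbach reduces to ΔP = 32μLV/D². Solving for V: V = ΔP·D²/(32μL) = 10.02·(0.2867)²/(32·0.00164·1446) = 0.01085 m/s.
Check: Re = ρVD/μ = 784.8·0.01085·0.2867/0.00164 = 1489 < 2300, so the laminar assumption holds.
Q = V·A = 0.01085·(π/4·0.2867²) = 0.0007007 m³/s = 2.522 m³/h.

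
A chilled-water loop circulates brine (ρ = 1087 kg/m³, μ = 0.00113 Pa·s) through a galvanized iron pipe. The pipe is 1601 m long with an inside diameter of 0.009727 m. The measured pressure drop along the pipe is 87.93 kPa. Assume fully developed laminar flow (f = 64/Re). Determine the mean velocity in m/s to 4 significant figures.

V ≈ 0.1437 m/s

For laminar flow, f = 64/Re with Re = ρVD/μ, so Darcy-Weisbach reduces to ΔP = 32μLV/D². Solving for V: V = ΔP·D²/(32μL) = 8.793e+04·(0.009727)²/(32·0.00113·1601) = 0.1437 m/s.
Check: Re = ρVD/μ = 1087·0.1437·0.009727/0.00113 = 1345 < 2300, so the laminar assumption holds.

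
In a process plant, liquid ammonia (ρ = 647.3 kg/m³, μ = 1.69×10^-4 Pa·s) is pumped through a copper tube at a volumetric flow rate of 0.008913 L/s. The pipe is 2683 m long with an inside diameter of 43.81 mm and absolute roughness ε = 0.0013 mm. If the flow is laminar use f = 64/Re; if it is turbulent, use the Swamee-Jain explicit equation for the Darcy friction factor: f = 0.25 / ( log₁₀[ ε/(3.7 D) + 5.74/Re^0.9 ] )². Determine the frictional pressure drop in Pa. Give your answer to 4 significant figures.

Q = 0.008913 L/s = 0.008913/1000 = 8.913e-06 m³/s.
Cross-sectional area A = πD²/4 = π(0.04381)²/4 = 0.001507 m²; mean velocity V = Q/A = 8.913e-06/0.001507 = 0.005913 m/s.
Reynolds number Re = ρVD/μ = 647.3 · 0.005913 · 0.04381 / 0.000169 = 992.2.
Re < 2300 → laminar flow, so f = 64/Re = 64/992.2 = 0.06451 (the turbulent correlation is not needed).
Darcy-Weisbach: ΔP = f(L/D)(ρV²/2) = 0.06451·(2683/0.04381)·(647.3·0.005913²/2) = 0.06451·6.124e+04·0.01131 = 44.7 Pa.

ΔP ≈ 44.70 Pa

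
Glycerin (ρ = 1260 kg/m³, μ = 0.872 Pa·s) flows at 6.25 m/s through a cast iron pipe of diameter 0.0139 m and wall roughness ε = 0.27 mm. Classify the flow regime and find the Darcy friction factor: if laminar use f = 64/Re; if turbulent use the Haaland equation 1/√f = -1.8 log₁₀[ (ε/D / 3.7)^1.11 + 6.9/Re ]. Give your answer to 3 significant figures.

Re = ρVD/μ = 1260·6.25·0.0139/0.872 = 125.5.
Re < 2300 → laminar, so f = 64/Re = 0.5098 (roughness is irrelevant in laminar flow).

f ≈ 0.510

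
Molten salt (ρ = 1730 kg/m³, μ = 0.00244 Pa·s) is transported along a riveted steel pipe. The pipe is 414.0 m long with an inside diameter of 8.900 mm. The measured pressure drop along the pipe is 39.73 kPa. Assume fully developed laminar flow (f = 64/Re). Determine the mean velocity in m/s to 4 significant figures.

V ≈ 0.09736 m/s

For laminar flow, f = 64/Re with Re = ρVD/μ, so Darcy-Weisbach reduces to ΔP = 32μLV/D². Solving for V: V = ΔP·D²/(32μL) = 3.973e+04·(0.0089)²/(32·0.00244·414) = 0.09736 m/s.
Check: Re = ρVD/μ = 1730·0.09736·0.0089/0.00244 = 614.3 < 2300, so the laminar assumption holds.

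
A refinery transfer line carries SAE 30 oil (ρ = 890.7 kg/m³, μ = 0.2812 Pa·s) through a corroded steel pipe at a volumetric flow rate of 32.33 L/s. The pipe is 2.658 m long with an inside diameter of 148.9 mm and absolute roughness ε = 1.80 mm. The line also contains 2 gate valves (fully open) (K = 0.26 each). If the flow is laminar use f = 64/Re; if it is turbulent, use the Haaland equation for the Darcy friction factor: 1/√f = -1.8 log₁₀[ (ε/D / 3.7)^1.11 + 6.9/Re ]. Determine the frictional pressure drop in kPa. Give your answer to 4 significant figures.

ΔP ≈ 2.801 kPa

Q = 32.33 L/s = 32.33/1000 = 0.03233 m³/s.
Cross-sectional area A = πD²/4 = π(0.1489)²/4 = 0.01741 m²; mean velocity V = Q/A = 0.03233/0.01741 = 1.857 m/s.
Reynolds number Re = ρVD/μ = 890.7 · 1.857 · 0.1489 / 0.281 = 875.7.
Re < 2300 → laminar flow, so f = 64/Re = 64/875.7 = 0.07309 (the turbulent correlation is not needed).
Total minor-loss coefficient ΣK = 2·0.26 = 0.52.
ΔP = [f·L/D + ΣK]·(ρV²/2) = [0.07309·2.658/0.1489 + 0.52]·(890.7·1.857²/2) = [1.305 + 0.52]·1535 = 2801 Pa.
ΔP = 2801 Pa = 2.801 kPa.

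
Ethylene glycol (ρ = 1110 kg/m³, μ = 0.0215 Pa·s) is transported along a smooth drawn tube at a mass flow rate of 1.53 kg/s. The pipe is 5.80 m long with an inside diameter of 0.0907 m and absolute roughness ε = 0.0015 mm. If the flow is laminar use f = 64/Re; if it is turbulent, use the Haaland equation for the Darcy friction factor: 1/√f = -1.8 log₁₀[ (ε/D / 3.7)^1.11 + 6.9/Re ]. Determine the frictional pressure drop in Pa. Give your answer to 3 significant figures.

A = πD²/4 = π(0.0907)²/4 = 0.006461 m²; mean velocity V = ṁ/(ρA) = 1.53/(1110 · 0.006461) = 0.2133 m/s.
Reynolds number Re = ρVD/μ = 1110 · 0.2133 · 0.0907 / 0.0215 = 999.
Re < 2300 → laminar flow, so f = 64/Re = 64/999 = 0.06407 (the turbulent correlation is not needed).
Darcy-Weisbach: ΔP = f(L/D)(ρV²/2) = 0.06407·(5.8/0.0907)·(1110·0.2133²/2) = 0.06407·63.95·25.26 = 103.5 Pa.

ΔP ≈ 103 Pa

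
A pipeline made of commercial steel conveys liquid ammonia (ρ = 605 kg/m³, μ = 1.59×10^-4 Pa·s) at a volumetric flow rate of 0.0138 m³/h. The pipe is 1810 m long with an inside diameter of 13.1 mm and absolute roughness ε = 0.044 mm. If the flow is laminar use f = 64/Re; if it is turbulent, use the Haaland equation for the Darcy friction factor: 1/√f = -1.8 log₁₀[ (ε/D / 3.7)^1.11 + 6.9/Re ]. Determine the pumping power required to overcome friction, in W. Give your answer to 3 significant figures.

P ≈ 0.00585 W

Q = 0.0138 m³/h = 0.0138/3600 = 3.833e-06 m³/s.
Cross-sectional area A = πD²/4 = π(0.0131)²/4 = 0.0001348 m²; mean velocity V = Q/A = 3.833e-06/0.0001348 = 0.02844 m/s.
Reynolds number Re = ρVD/μ = 605 · 0.02844 · 0.0131 / 0.000159 = 1418.
Re < 2300 → laminar flow, so f = 64/Re = 64/1418 = 0.04514 (the turbulent correlation is not needed).
Darcy-Weisbach: ΔP = f(L/D)(ρV²/2) = 0.04514·(1810/0.0131)·(605·0.02844²/2) = 0.04514·1.382e+05·0.2447 = 1526 Pa.
Pumping power P = QΔP = 3.833e-06·1526 = 0.005851 W = 0.00585 W.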